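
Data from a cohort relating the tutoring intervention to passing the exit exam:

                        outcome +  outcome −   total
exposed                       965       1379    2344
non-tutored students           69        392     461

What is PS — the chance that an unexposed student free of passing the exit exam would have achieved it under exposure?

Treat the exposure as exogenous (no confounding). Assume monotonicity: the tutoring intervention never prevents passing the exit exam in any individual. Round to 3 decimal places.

PS ≈ 0.308

p₁ = P(outcome | exposed) = 965/2344 = 0.41169
p₀ = P(outcome | unexposed) = 69/461 = 0.14967
Under exogeneity and monotonicity, PS = (p₁ − p₀)/(1 − p₀).
PS = (0.41169 − 0.14967) / 0.85033 ≈ 0.3081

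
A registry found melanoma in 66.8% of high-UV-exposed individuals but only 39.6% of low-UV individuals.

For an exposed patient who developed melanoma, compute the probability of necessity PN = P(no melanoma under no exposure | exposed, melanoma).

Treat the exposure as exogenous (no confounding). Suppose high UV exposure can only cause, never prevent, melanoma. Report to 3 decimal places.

PN ≈ 0.407

p₁ = 0.668, p₀ = 0.396.
Under exogeneity and monotonicity, PN = (p₁ − p₀) / p₁.
PN = (0.668 − 0.396) / 0.668 = 0.272 / 0.668 ≈ 0.4072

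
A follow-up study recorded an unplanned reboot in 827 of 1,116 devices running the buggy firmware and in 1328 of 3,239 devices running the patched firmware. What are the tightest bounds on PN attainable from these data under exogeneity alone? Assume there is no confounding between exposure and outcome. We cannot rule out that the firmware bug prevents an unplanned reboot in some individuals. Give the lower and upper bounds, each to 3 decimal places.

0.447 ≤ PN ≤ 0.796

p₁ = P(outcome | exposed) = 827/1116 = 0.74104
p₀ = P(outcome | unexposed) = 1328/3239 = 0.41
Under exogeneity alone the bounds on PN are max{0,(p₁−p₀)/p₁} ≤ PN ≤ min{1,(1−p₀)/p₁}.
  lower = (p₁ − p₀)/p₁ = 0.33104 / 0.74104 ≈ 0.4467
  upper = min{1, (1 − p₀)/p₁} = 0.59 / 0.74104 ≈ 0.7962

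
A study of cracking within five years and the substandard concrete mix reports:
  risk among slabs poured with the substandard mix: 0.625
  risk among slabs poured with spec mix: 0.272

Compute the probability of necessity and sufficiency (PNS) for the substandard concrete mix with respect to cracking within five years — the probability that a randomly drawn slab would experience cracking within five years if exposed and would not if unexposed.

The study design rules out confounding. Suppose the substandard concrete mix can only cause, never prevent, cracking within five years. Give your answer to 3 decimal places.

PNS ≈ 0.353

Let p₁ = 0.625, p₀ = 0.272.
Under exogeneity and monotonicity, PNS = p₁ − p₀.
PNS = 0.625 − 0.272 = 0.353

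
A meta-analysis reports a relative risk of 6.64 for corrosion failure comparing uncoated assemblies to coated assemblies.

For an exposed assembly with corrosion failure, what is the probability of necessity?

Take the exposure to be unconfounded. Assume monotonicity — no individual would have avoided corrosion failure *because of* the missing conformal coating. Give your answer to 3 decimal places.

Under exogeneity and monotonicity, PN = (RR − 1) / RR = 1 − 1/RR.
PN = (6.64 − 1) / 6.64 = 5.64 / 6.64 ≈ 0.8494

PN ≈ 0.849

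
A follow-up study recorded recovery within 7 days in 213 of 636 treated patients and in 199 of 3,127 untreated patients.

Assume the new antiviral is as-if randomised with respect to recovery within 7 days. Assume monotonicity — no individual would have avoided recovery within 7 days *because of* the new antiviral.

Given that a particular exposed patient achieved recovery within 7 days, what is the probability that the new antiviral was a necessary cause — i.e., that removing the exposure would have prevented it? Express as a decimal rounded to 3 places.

PN ≈ 0.810

p₁ = P(outcome | exposed) = 213/636 = 0.33491
p₀ = P(outcome | unexposed) = 199/3127 = 0.063639
Under exogeneity and monotonicity, PN = (p₁ − p₀) / p₁.
PN = (0.33491 − 0.063639) / 0.33491 = 0.27127 / 0.33491 ≈ 0.8100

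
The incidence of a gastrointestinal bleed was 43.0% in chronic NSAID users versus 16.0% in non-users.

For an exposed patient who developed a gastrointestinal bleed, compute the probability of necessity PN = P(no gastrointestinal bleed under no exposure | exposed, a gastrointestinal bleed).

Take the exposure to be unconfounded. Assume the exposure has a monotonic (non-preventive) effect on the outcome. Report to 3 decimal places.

p₁ = 0.43, p₀ = 0.16.
Under exogeneity and monotonicity, PN = (p₁ − p₀) / p₁.
PN = (0.43 − 0.16) / 0.43 = 0.27 / 0.43 ≈ 0.6279

PN ≈ 0.628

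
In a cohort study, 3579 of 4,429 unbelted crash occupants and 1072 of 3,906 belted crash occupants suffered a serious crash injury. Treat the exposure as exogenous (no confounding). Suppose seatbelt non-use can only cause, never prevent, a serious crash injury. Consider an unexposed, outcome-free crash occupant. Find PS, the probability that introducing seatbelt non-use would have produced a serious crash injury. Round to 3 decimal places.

p₁ = P(outcome | exposed) = 3579/4429 = 0.80808
p₀ = P(outcome | unexposed) = 1072/3906 = 0.27445
Under exogeneity and monotonicity, PS = (p₁ − p₀) / (1 − p₀).
PS = (0.80808 − 0.27445) / (1 − 0.27445) = 0.53363 / 0.72555 ≈ 0.7355

PS ≈ 0.735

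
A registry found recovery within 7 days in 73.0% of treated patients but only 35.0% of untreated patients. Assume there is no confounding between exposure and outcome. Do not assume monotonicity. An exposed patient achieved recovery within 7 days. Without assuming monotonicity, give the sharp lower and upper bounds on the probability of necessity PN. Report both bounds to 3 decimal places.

0.521 ≤ PN ≤ 0.890

p₁ = 0.73, p₀ = 0.35.
Under exogeneity alone the bounds on PN are max{0,(p₁−p₀)/p₁} ≤ PN ≤ min{1,(1−p₀)/p₁}.
  lower = (p₁ − p₀)/p₁ = 0.38 / 0.73 ≈ 0.5205
  upper = min{1, (1 − p₀)/p₁} = 0.65 / 0.73 ≈ 0.8904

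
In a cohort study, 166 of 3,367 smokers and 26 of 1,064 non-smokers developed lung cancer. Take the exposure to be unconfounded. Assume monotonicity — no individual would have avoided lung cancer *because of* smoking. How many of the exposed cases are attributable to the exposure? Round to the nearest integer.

p₁ = P(outcome | exposed) = 166/3367 = 0.049302
p₀ = P(outcome | unexposed) = 26/1064 = 0.024436
PN = (p₁ − p₀)/p₁ = (0.049302 − 0.024436) / 0.049302 ≈ 0.50436.
Attributable cases ≈ PN × (exposed cases) = 0.50436 × 166 ≈ 83.72.

about 84 cases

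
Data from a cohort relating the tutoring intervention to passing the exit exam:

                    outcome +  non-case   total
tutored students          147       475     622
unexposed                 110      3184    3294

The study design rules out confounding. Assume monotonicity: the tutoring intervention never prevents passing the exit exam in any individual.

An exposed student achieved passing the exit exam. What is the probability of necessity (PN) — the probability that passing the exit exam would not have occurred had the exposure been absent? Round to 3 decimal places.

PN ≈ 0.859

p₁ = P(outcome | exposed) = 147/622 = 0.23633
p₀ = P(outcome | unexposed) = 110/3294 = 0.033394
Under exogeneity and monotonicity, PN = (p₁ − p₀) / p₁.
PN = (0.23633 − 0.033394) / 0.23633 = 0.20294 / 0.23633 ≈ 0.8587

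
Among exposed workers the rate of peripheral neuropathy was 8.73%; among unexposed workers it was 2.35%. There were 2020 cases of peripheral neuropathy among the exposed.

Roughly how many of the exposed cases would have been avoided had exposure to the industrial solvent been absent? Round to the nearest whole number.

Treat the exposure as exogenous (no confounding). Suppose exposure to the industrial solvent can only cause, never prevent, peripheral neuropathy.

about 1476 cases

p₁ = 0.0873, p₀ = 0.0235.
PN = (p₁ − p₀)/p₁ = (0.0873 − 0.0235) / 0.0873 ≈ 0.73081.
Attributable cases ≈ PN × (exposed cases) = 0.73081 × 2020 ≈ 1476.24.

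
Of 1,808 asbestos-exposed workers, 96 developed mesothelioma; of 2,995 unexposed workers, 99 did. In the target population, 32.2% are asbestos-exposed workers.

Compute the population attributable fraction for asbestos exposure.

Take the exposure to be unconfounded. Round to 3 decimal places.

p₁ = P(outcome | exposed) = 96/1808 = 0.053097
p₀ = P(outcome | unexposed) = 99/2995 = 0.033055
Overall risk P(Y=1) = π·p₁ + (1−π)·p₀ = 0.322×0.053097 + 0.678×0.033055 = 0.039509.
Under exogeneity, PAF = [P(Y=1) − p₀] / P(Y=1).
PAF = (0.039509 − 0.033055) / 0.039509 ≈ 0.1633

PAF ≈ 0.163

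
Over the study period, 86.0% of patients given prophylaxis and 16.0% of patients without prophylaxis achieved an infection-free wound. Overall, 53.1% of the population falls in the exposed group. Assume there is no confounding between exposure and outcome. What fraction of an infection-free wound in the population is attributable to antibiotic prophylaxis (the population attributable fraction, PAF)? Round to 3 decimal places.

PAF ≈ 0.699

p₁ = 0.86, p₀ = 0.16.
Overall risk P(Y=1) = π·p₁ + (1−π)·p₀ = 0.531×0.86 + 0.469×0.16 = 0.5317.
Under exogeneity, PAF = [P(Y=1) − p₀] / P(Y=1).
PAF = (0.5317 − 0.16) / 0.5317 ≈ 0.6991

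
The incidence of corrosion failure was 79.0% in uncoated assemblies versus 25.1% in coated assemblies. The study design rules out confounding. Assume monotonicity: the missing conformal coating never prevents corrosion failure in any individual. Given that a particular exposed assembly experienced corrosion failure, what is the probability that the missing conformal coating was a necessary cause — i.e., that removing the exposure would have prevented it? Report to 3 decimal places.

PN ≈ 0.682

p₁ = 0.79, p₀ = 0.251.
Under exogeneity and monotonicity, PN = (p₁ − p₀) / p₁.
PN = (0.79 − 0.251) / 0.79 = 0.539 / 0.79 ≈ 0.6823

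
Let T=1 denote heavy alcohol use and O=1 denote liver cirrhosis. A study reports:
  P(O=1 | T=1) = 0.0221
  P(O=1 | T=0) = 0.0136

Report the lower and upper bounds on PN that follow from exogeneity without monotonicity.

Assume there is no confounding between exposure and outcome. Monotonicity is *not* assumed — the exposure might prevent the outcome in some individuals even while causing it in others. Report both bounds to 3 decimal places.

Let p₁ = 0.0221, p₀ = 0.0136.
Under exogeneity alone the bounds on PN are max{0,(p₁−p₀)/p₁} ≤ PN ≤ min{1,(1−p₀)/p₁}.
  lower = (p₁ − p₀)/p₁ = 0.0085 / 0.0221 ≈ 0.3846
  upper = min{1, (1 − p₀)/p₁} = 0.9864 / 0.0221 ≈ 44.6335 → capped at 1

0.385 ≤ PN ≤ 1.000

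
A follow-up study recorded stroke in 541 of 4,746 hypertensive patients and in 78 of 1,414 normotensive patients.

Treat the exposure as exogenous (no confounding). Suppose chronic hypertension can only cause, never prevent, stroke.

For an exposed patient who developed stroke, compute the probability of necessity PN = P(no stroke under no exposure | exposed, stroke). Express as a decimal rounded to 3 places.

PN ≈ 0.516

p₁ = P(outcome | exposed) = 541/4746 = 0.11399
p₀ = P(outcome | unexposed) = 78/1414 = 0.055163
Under exogeneity and monotonicity, PN = (p₁ − p₀) / p₁.
PN = (0.11399 − 0.055163) / 0.11399 = 0.058828 / 0.11399 ≈ 0.5161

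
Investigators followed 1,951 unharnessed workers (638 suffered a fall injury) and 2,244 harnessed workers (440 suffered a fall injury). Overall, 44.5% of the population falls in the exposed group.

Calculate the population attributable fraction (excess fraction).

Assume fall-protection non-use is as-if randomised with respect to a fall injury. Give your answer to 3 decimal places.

PAF ≈ 0.229

p₁ = P(outcome | exposed) = 638/1951 = 0.32701
p₀ = P(outcome | unexposed) = 440/2244 = 0.19608
Overall risk P(Y=1) = π·p₁ + (1−π)·p₀ = 0.445×0.32701 + 0.555×0.19608 = 0.25434.
Under exogeneity, PAF = [P(Y=1) − p₀] / P(Y=1).
PAF = (0.25434 − 0.19608) / 0.25434 ≈ 0.2291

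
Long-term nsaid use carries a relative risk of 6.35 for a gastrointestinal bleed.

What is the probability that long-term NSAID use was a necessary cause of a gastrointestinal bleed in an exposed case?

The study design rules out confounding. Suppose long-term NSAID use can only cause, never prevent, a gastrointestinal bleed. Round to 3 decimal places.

PN ≈ 0.843

Under exogeneity and monotonicity, PN = (RR − 1) / RR = 1 − 1/RR.
PN = (6.35 − 1) / 6.35 = 5.35 / 6.35 ≈ 0.8425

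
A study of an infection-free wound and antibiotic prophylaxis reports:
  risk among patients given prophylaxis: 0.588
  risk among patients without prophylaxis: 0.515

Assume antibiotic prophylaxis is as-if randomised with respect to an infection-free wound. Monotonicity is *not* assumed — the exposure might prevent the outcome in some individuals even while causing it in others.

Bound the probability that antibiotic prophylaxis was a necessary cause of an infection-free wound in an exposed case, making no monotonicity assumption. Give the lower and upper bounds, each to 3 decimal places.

Let p₁ = 0.588, p₀ = 0.515.
Under exogeneity alone the bounds on PN are max{0,(p₁−p₀)/p₁} ≤ PN ≤ min{1,(1−p₀)/p₁}.
  lower = (p₁ − p₀)/p₁ = 0.073 / 0.588 ≈ 0.1241
  upper = min{1, (1 − p₀)/p₁} = 0.485 / 0.588 ≈ 0.8248

0.124 ≤ PN ≤ 0.825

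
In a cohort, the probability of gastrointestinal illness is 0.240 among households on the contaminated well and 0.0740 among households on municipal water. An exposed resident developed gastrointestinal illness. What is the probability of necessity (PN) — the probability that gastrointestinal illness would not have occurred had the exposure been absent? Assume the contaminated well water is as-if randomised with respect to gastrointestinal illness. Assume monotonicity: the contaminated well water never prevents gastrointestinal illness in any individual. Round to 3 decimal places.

PN ≈ 0.692

Let p₁ = 0.24, p₀ = 0.074.
Under exogeneity and monotonicity, PN = (p₁ − p₀) / p₁.
PN = (0.24 − 0.074) / 0.24 = 0.166 / 0.24 ≈ 0.6917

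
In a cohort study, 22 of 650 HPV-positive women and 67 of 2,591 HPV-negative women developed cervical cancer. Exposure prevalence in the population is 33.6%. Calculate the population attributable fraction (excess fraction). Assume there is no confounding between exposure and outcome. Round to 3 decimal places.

p₁ = P(outcome | exposed) = 22/650 = 0.033846
p₀ = P(outcome | unexposed) = 67/2591 = 0.025859
Overall risk P(Y=1) = π·p₁ + (1−π)·p₀ = 0.336×0.033846 + 0.664×0.025859 = 0.028543.
Under exogeneity, PAF = [P(Y=1) − p₀] / P(Y=1).
PAF = (0.028543 − 0.025859) / 0.028543 ≈ 0.0940

PAF ≈ 0.094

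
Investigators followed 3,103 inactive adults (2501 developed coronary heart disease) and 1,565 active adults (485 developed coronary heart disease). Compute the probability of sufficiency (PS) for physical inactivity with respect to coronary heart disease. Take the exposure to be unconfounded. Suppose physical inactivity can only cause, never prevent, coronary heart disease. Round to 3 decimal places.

PS ≈ 0.719

p₁ = P(outcome | exposed) = 2501/3103 = 0.80599
p₀ = P(outcome | unexposed) = 485/1565 = 0.3099
Under exogeneity and monotonicity, PS = (p₁ − p₀) / (1 − p₀).
PS = (0.80599 − 0.3099) / (1 − 0.3099) = 0.49609 / 0.6901 ≈ 0.7189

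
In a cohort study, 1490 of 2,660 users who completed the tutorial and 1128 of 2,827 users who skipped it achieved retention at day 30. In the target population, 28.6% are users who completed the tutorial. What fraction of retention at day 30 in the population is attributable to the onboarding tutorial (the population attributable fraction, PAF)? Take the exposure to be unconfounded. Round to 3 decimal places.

p₁ = P(outcome | exposed) = 1490/2660 = 0.56015
p₀ = P(outcome | unexposed) = 1128/2827 = 0.39901
Overall risk P(Y=1) = π·p₁ + (1−π)·p₀ = 0.286×0.56015 + 0.714×0.39901 = 0.4451.
Under exogeneity, PAF = [P(Y=1) − p₀] / P(Y=1).
PAF = (0.4451 − 0.39901) / 0.4451 ≈ 0.1035

PAF ≈ 0.104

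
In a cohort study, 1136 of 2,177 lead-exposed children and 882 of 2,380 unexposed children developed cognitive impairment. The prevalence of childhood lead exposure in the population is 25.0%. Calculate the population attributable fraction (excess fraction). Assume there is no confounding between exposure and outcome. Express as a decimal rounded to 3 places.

PAF ≈ 0.093

p₁ = P(outcome | exposed) = 1136/2177 = 0.52182
p₀ = P(outcome | unexposed) = 882/2380 = 0.37059
Overall risk P(Y=1) = π·p₁ + (1−π)·p₀ = 0.25×0.52182 + 0.75×0.37059 = 0.4084.
Under exogeneity, PAF = [P(Y=1) − p₀] / P(Y=1).
PAF = (0.4084 − 0.37059) / 0.4084 ≈ 0.0926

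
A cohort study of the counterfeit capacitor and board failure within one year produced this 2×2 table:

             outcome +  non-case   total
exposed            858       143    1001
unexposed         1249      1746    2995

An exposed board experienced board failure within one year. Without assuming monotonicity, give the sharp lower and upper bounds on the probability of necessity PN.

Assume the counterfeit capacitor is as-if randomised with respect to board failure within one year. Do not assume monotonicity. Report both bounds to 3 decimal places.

0.513 ≤ PN ≤ 0.680

p₁ = P(outcome | exposed) = 858/1001 = 0.85714
p₀ = P(outcome | unexposed) = 1249/2995 = 0.41703
Under exogeneity alone the bounds on PN are max{0,(p₁−p₀)/p₁} ≤ PN ≤ min{1,(1−p₀)/p₁}.
  lower = (p₁ − p₀)/p₁ = 0.44011 / 0.85714 ≈ 0.5135
  upper = min{1, (1 − p₀)/p₁} = 0.58297 / 0.85714 ≈ 0.6801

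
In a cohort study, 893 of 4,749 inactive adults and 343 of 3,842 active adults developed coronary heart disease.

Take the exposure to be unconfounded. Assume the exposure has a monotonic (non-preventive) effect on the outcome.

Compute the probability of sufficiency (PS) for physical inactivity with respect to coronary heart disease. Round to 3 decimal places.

PS ≈ 0.108

p₁ = P(outcome | exposed) = 893/4749 = 0.18804
p₀ = P(outcome | unexposed) = 343/3842 = 0.089276
Under exogeneity and monotonicity, PS = (p₁ − p₀) / (1 − p₀).
PS = (0.18804 − 0.089276) / (1 − 0.089276) = 0.098763 / 0.91072 ≈ 0.1084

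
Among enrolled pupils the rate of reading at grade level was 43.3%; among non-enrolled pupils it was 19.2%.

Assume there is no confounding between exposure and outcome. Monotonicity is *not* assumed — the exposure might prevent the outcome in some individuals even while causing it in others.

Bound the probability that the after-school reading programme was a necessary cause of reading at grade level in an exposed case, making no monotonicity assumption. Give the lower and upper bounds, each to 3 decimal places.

0.557 ≤ PN ≤ 1.000

p₁ = 0.433, p₀ = 0.192.
Under exogeneity alone the bounds on PN are max{0,(p₁−p₀)/p₁} ≤ PN ≤ min{1,(1−p₀)/p₁}.
  lower = (p₁ − p₀)/p₁ = 0.241 / 0.433 ≈ 0.5566
  upper = min{1, (1 − p₀)/p₁} = 0.808 / 0.433 ≈ 1.8661 → capped at 1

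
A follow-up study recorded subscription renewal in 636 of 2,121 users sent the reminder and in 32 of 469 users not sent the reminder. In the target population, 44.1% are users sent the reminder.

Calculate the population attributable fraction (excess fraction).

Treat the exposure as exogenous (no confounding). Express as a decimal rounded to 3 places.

p₁ = P(outcome | exposed) = 636/2121 = 0.29986
p₀ = P(outcome | unexposed) = 32/469 = 0.06823
Overall risk P(Y=1) = π·p₁ + (1−π)·p₀ = 0.441×0.29986 + 0.559×0.06823 = 0.17038.
Under exogeneity, PAF = [P(Y=1) − p₀] / P(Y=1).
PAF = (0.17038 − 0.06823) / 0.17038 ≈ 0.5995

PAF ≈ 0.600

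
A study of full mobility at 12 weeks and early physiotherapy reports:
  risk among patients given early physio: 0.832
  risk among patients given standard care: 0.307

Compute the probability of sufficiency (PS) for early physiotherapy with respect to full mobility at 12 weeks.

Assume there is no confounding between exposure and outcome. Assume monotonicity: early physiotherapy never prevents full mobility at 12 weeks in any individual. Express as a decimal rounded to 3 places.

PS ≈ 0.758

Let p₁ = 0.832, p₀ = 0.307.
Under exogeneity and monotonicity, PS = (p₁ − p₀) / (1 − p₀).
PS = (0.832 − 0.307) / (1 − 0.307) = 0.525 / 0.693 ≈ 0.7576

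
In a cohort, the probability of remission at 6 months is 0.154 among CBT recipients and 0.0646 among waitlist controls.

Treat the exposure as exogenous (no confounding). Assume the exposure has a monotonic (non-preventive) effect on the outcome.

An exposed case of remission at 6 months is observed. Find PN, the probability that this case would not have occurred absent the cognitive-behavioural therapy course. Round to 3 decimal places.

Let p₁ = 0.154, p₀ = 0.0646.
Under exogeneity and monotonicity, PN = (p₁ − p₀) / p₁.
PN = (0.154 − 0.0646) / 0.154 = 0.0894 / 0.154 ≈ 0.5805

PN ≈ 0.581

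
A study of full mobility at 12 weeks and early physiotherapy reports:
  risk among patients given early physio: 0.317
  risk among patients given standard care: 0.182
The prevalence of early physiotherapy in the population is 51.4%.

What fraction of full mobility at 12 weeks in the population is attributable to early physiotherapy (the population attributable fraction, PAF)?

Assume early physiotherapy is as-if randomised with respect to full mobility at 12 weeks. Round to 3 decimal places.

Let p₁ = 0.317, p₀ = 0.182.
Overall risk P(Y=1) = π·p₁ + (1−π)·p₀ = 0.514×0.317 + 0.486×0.182 = 0.25139.
Under exogeneity, PAF = [P(Y=1) − p₀] / P(Y=1).
PAF = (0.25139 − 0.182) / 0.25139 ≈ 0.2760

PAF ≈ 0.276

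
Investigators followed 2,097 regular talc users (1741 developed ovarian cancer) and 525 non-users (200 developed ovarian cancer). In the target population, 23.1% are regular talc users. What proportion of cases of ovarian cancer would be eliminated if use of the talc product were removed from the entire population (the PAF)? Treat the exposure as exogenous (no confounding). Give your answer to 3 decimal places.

p₁ = P(outcome | exposed) = 1741/2097 = 0.83023
p₀ = P(outcome | unexposed) = 200/525 = 0.38095
Overall risk P(Y=1) = π·p₁ + (1−π)·p₀ = 0.231×0.83023 + 0.769×0.38095 = 0.48474.
Under exogeneity, PAF = [P(Y=1) − p₀] / P(Y=1).
PAF = (0.48474 − 0.38095) / 0.48474 ≈ 0.2141

PAF ≈ 0.214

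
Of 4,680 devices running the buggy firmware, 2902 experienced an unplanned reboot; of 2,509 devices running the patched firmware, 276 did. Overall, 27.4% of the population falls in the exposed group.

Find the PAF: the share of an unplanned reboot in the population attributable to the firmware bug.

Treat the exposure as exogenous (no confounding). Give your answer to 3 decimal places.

p₁ = P(outcome | exposed) = 2902/4680 = 0.62009
p₀ = P(outcome | unexposed) = 276/2509 = 0.11
Overall risk P(Y=1) = π·p₁ + (1−π)·p₀ = 0.274×0.62009 + 0.726×0.11 = 0.24977.
Under exogeneity, PAF = [P(Y=1) − p₀] / P(Y=1).
PAF = (0.24977 − 0.11) / 0.24977 ≈ 0.5596

PAF ≈ 0.560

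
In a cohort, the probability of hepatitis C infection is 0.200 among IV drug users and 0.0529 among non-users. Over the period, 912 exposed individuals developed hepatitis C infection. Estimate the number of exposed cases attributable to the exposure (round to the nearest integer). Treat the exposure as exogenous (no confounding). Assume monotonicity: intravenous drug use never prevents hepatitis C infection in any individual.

Let p₁ = 0.2, p₀ = 0.0529.
PN = (p₁ − p₀)/p₁ = (0.2 − 0.0529) / 0.2 ≈ 0.73550.
Attributable cases ≈ PN × (exposed cases) = 0.73550 × 912 ≈ 670.78.

about 671 cases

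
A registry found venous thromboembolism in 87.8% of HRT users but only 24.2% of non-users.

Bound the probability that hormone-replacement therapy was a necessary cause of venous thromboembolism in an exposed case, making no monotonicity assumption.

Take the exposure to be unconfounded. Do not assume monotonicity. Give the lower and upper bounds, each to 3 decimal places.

p₁ = 0.878, p₀ = 0.242.
Under exogeneity alone the bounds on PN are max{0,(p₁−p₀)/p₁} ≤ PN ≤ min{1,(1−p₀)/p₁}.
  lower = (p₁ − p₀)/p₁ = 0.636 / 0.878 ≈ 0.7244
  upper = min{1, (1 − p₀)/p₁} = 0.758 / 0.878 ≈ 0.8633

0.724 ≤ PN ≤ 0.863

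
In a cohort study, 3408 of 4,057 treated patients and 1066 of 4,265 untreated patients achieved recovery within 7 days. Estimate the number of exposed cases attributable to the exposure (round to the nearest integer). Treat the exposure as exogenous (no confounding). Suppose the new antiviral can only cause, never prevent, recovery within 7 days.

about 2394 cases

p₁ = P(outcome | exposed) = 3408/4057 = 0.84003
p₀ = P(outcome | unexposed) = 1066/4265 = 0.24994
PN = (p₁ − p₀)/p₁ = (0.84003 − 0.24994) / 0.84003 ≈ 0.70246.
Attributable cases ≈ PN × (exposed cases) = 0.70246 × 3408 ≈ 2393.99.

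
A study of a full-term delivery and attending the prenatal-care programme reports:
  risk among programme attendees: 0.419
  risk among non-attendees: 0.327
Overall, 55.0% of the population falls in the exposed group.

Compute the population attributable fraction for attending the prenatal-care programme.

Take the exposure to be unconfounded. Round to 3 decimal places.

Let p₁ = 0.419, p₀ = 0.327.
Overall risk P(Y=1) = π·p₁ + (1−π)·p₀ = 0.55×0.419 + 0.45×0.327 = 0.3776.
Under exogeneity, PAF = [P(Y=1) − p₀] / P(Y=1).
PAF = (0.3776 − 0.327) / 0.3776 ≈ 0.1340

PAF ≈ 0.134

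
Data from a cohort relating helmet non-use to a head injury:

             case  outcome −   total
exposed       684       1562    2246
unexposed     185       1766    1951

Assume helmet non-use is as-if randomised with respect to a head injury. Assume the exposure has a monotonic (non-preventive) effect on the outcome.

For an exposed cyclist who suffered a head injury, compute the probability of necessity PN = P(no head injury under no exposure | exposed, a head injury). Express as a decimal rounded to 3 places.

p₁ = P(outcome | exposed) = 684/2246 = 0.30454
p₀ = P(outcome | unexposed) = 185/1951 = 0.094823
Under exogeneity and monotonicity, PN = (p₁ − p₀)/p₁.
PN = (0.30454 − 0.094823) / 0.30454 ≈ 0.6886

PN ≈ 0.689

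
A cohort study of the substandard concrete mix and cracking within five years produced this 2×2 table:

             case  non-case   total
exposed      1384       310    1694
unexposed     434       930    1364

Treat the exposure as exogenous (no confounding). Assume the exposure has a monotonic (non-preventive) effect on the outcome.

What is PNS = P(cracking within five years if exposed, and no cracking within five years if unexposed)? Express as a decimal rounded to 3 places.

PNS ≈ 0.499

p₁ = P(outcome | exposed) = 1384/1694 = 0.817
p₀ = P(outcome | unexposed) = 434/1364 = 0.31818
Under exogeneity and monotonicity, PNS = p₁ − p₀.
PNS = 0.817 − 0.31818 = 0.49882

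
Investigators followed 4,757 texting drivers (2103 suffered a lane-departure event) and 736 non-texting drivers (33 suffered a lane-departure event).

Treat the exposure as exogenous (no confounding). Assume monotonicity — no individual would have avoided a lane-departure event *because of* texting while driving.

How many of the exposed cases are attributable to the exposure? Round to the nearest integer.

about 1890 cases

p₁ = P(outcome | exposed) = 2103/4757 = 0.44209
p₀ = P(outcome | unexposed) = 33/736 = 0.044837
PN = (p₁ − p₀)/p₁ = (0.44209 − 0.044837) / 0.44209 ≈ 0.89858.
Attributable cases ≈ PN × (exposed cases) = 0.89858 × 2103 ≈ 1889.71.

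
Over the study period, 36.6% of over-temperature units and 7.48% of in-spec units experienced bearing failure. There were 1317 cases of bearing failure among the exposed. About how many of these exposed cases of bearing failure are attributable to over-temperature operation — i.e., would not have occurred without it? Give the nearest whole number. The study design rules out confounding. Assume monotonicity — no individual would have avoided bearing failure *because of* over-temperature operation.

p₁ = 0.366, p₀ = 0.0748.
PN = (p₁ − p₀)/p₁ = (0.366 − 0.0748) / 0.366 ≈ 0.79563.
Attributable cases ≈ PN × (exposed cases) = 0.79563 × 1317 ≈ 1047.84.

about 1048 cases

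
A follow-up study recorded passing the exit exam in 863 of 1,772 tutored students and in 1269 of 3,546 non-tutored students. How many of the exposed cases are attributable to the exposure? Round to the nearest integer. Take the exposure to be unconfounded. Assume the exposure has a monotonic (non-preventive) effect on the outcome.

about 229 cases

p₁ = P(outcome | exposed) = 863/1772 = 0.48702
p₀ = P(outcome | unexposed) = 1269/3546 = 0.35787
PN = (p₁ − p₀)/p₁ = (0.48702 − 0.35787) / 0.48702 ≈ 0.26519.
Attributable cases ≈ PN × (exposed cases) = 0.26519 × 863 ≈ 228.86.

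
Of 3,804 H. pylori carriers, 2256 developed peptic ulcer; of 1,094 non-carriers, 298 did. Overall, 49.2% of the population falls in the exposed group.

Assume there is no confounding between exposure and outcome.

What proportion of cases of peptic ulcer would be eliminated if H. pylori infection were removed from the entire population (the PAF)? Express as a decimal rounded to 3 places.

PAF ≈ 0.367

p₁ = P(outcome | exposed) = 2256/3804 = 0.59306
p₀ = P(outcome | unexposed) = 298/1094 = 0.27239
Overall risk P(Y=1) = π·p₁ + (1−π)·p₀ = 0.492×0.59306 + 0.508×0.27239 = 0.43016.
Under exogeneity, PAF = [P(Y=1) − p₀] / P(Y=1).
PAF = (0.43016 − 0.27239) / 0.43016 ≈ 0.3668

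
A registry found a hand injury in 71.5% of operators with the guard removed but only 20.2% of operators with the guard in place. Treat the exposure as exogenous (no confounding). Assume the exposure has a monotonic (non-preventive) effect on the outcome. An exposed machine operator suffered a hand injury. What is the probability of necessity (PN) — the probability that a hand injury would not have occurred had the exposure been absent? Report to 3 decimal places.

PN ≈ 0.717

p₁ = 0.715, p₀ = 0.202.
Under exogeneity and monotonicity, PN = (p₁ − p₀) / p₁.
PN = (0.715 − 0.202) / 0.715 = 0.513 / 0.715 ≈ 0.7175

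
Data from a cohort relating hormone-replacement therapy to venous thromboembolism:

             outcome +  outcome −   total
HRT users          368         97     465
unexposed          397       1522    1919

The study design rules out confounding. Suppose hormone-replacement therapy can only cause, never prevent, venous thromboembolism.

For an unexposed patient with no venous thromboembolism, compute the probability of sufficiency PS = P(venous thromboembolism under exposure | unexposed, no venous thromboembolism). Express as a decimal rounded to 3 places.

PS ≈ 0.737

p₁ = P(outcome | exposed) = 368/465 = 0.7914
p₀ = P(outcome | unexposed) = 397/1919 = 0.20688
Under exogeneity and monotonicity, PS = (p₁ − p₀) / (1 − p₀).
PS = (0.7914 − 0.20688) / (1 − 0.20688) = 0.58452 / 0.79312 ≈ 0.7370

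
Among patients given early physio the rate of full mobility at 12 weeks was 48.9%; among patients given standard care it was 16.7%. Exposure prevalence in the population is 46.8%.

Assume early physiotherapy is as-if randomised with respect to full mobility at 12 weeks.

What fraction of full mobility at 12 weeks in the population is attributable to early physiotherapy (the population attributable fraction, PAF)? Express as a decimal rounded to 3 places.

PAF ≈ 0.474

p₁ = 0.489, p₀ = 0.167.
Overall risk P(Y=1) = π·p₁ + (1−π)·p₀ = 0.468×0.489 + 0.532×0.167 = 0.3177.
Under exogeneity, PAF = [P(Y=1) − p₀] / P(Y=1).
PAF = (0.3177 − 0.167) / 0.3177 ≈ 0.4743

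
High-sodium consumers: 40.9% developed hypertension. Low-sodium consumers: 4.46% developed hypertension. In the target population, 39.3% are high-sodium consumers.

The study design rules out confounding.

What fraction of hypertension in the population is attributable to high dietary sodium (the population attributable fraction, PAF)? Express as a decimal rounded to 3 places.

p₁ = 0.409, p₀ = 0.0446.
Overall risk P(Y=1) = π·p₁ + (1−π)·p₀ = 0.393×0.409 + 0.607×0.0446 = 0.18781.
Under exogeneity, PAF = [P(Y=1) − p₀] / P(Y=1).
PAF = (0.18781 − 0.0446) / 0.18781 ≈ 0.7625

PAF ≈ 0.763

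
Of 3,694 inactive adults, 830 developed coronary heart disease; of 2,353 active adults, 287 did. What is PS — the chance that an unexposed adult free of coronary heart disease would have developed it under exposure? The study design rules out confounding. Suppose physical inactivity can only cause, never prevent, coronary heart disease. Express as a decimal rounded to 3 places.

PS ≈ 0.117

p₁ = P(outcome | exposed) = 830/3694 = 0.22469
p₀ = P(outcome | unexposed) = 287/2353 = 0.12197
Under exogeneity and monotonicity, PS = (p₁ − p₀) / (1 − p₀).
PS = (0.22469 − 0.12197) / (1 − 0.12197) = 0.10272 / 0.87803 ≈ 0.1170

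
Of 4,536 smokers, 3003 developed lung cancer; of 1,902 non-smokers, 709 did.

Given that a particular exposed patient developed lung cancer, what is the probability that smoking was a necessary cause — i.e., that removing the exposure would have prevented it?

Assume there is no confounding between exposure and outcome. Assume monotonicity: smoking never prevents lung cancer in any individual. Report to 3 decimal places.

p₁ = P(outcome | exposed) = 3003/4536 = 0.66204
p₀ = P(outcome | unexposed) = 709/1902 = 0.37277
Under exogeneity and monotonicity, PN = (p₁ − p₀) / p₁.
PN = (0.66204 − 0.37277) / 0.66204 = 0.28927 / 0.66204 ≈ 0.4369

PN ≈ 0.437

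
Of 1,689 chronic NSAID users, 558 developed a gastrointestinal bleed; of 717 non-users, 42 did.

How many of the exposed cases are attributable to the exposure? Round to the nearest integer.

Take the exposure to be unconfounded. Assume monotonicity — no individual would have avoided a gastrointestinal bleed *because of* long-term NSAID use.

about 459 cases

p₁ = P(outcome | exposed) = 558/1689 = 0.33037
p₀ = P(outcome | unexposed) = 42/717 = 0.058577
PN = (p₁ − p₀)/p₁ = (0.33037 − 0.058577) / 0.33037 ≈ 0.82269.
Attributable cases ≈ PN × (exposed cases) = 0.82269 × 558 ≈ 459.06.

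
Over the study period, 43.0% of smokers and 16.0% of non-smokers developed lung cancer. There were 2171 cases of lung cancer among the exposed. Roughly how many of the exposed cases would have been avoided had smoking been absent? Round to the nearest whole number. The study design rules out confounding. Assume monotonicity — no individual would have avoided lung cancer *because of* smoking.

p₁ = 0.43, p₀ = 0.16.
PN = (p₁ − p₀)/p₁ = (0.43 − 0.16) / 0.43 ≈ 0.62791.
Attributable cases ≈ PN × (exposed cases) = 0.62791 × 2171 ≈ 1363.19.

about 1363 cases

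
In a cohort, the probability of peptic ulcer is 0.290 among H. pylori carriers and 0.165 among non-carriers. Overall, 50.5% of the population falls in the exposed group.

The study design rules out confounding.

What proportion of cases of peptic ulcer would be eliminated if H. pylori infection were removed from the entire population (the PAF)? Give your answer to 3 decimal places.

PAF ≈ 0.277

Let p₁ = 0.29, p₀ = 0.165.
Overall risk P(Y=1) = π·p₁ + (1−π)·p₀ = 0.505×0.29 + 0.495×0.165 = 0.22812.
Under exogeneity, PAF = [P(Y=1) − p₀] / P(Y=1).
PAF = (0.22812 − 0.165) / 0.22812 ≈ 0.2767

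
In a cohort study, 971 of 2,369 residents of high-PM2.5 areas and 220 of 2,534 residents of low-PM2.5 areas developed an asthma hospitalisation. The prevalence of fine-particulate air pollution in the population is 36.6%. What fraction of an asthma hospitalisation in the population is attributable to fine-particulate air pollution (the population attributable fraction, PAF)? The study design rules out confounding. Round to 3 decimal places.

p₁ = P(outcome | exposed) = 971/2369 = 0.40988
p₀ = P(outcome | unexposed) = 220/2534 = 0.086819
Overall risk P(Y=1) = π·p₁ + (1−π)·p₀ = 0.366×0.40988 + 0.634×0.086819 = 0.20506.
Under exogeneity, PAF = [P(Y=1) − p₀] / P(Y=1).
PAF = (0.20506 − 0.086819) / 0.20506 ≈ 0.5766

PAF ≈ 0.577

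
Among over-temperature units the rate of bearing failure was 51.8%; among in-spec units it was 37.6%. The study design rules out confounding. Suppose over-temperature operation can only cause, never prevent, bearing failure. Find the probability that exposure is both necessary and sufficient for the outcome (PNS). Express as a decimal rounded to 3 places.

PNS ≈ 0.142

p₁ = 0.518, p₀ = 0.376.
Under exogeneity and monotonicity, PNS = p₁ − p₀.
PNS = 0.518 − 0.376 = 0.142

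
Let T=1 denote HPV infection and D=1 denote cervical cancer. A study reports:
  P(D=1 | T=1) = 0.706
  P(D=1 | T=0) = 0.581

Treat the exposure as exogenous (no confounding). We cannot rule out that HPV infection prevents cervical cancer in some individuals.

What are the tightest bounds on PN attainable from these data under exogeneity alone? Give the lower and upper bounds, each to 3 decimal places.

Let p₁ = 0.706, p₀ = 0.581.
Under exogeneity alone the bounds on PN are max{0,(p₁−p₀)/p₁} ≤ PN ≤ min{1,(1−p₀)/p₁}.
  lower = (p₁ − p₀)/p₁ = 0.125 / 0.706 ≈ 0.1771
  upper = min{1, (1 − p₀)/p₁} = 0.419 / 0.706 ≈ 0.5935

0.177 ≤ PN ≤ 0.593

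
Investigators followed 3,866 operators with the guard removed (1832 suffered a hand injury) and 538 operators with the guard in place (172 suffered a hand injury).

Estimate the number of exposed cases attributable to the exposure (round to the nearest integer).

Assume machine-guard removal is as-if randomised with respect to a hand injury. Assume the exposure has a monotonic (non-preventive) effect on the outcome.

p₁ = P(outcome | exposed) = 1832/3866 = 0.47387
p₀ = P(outcome | unexposed) = 172/538 = 0.3197
PN = (p₁ − p₀)/p₁ = (0.47387 − 0.3197) / 0.47387 ≈ 0.32534.
Attributable cases ≈ PN × (exposed cases) = 0.32534 × 1832 ≈ 596.03.

about 596 cases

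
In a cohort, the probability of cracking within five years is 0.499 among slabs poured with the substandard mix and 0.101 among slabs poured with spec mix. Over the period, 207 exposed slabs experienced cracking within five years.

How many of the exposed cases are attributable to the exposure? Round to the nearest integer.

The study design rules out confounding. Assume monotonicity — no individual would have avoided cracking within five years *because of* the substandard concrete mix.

Let p₁ = 0.499, p₀ = 0.101.
PN = (p₁ − p₀)/p₁ = (0.499 − 0.101) / 0.499 ≈ 0.79760.
Attributable cases ≈ PN × (exposed cases) = 0.79760 × 207 ≈ 165.10.

about 165 cases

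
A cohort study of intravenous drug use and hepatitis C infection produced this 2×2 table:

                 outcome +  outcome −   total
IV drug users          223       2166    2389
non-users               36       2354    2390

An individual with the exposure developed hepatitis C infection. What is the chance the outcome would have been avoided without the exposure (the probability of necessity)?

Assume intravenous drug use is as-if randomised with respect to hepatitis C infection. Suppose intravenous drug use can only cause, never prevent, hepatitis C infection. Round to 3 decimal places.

PN ≈ 0.839

p₁ = P(outcome | exposed) = 223/2389 = 0.093344
p₀ = P(outcome | unexposed) = 36/2390 = 0.015063
Under exogeneity and monotonicity, PN = (p₁ − p₀)/p₁.
PN = (0.093344 − 0.015063) / 0.093344 ≈ 0.8386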